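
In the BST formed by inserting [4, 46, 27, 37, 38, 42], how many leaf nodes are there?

Tree built from: [4, 46, 27, 37, 38, 42]
Tree (level-order array): [4, None, 46, 27, None, None, 37, None, 38, None, 42]
Rule: A leaf has 0 children.
Per-node child counts:
  node 4: 1 child(ren)
  node 46: 1 child(ren)
  node 27: 1 child(ren)
  node 37: 1 child(ren)
  node 38: 1 child(ren)
  node 42: 0 child(ren)
Matching nodes: [42]
Count of leaf nodes: 1


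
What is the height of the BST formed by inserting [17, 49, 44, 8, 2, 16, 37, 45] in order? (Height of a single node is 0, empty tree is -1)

Insertion order: [17, 49, 44, 8, 2, 16, 37, 45]
Tree (level-order array): [17, 8, 49, 2, 16, 44, None, None, None, None, None, 37, 45]
Compute height bottom-up (empty subtree = -1):
  height(2) = 1 + max(-1, -1) = 0
  height(16) = 1 + max(-1, -1) = 0
  height(8) = 1 + max(0, 0) = 1
  height(37) = 1 + max(-1, -1) = 0
  height(45) = 1 + max(-1, -1) = 0
  height(44) = 1 + max(0, 0) = 1
  height(49) = 1 + max(1, -1) = 2
  height(17) = 1 + max(1, 2) = 3
Height = 3


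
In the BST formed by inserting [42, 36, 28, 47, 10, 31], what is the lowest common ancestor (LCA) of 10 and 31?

Tree insertion order: [42, 36, 28, 47, 10, 31]
Tree (level-order array): [42, 36, 47, 28, None, None, None, 10, 31]
In a BST, the LCA of p=10, q=31 is the first node v on the
root-to-leaf path with p <= v <= q (go left if both < v, right if both > v).
Walk from root:
  at 42: both 10 and 31 < 42, go left
  at 36: both 10 and 31 < 36, go left
  at 28: 10 <= 28 <= 31, this is the LCA
LCA = 28


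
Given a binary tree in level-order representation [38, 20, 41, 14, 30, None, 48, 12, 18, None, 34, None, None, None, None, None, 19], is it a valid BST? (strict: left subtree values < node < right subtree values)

Level-order array: [38, 20, 41, 14, 30, None, 48, 12, 18, None, 34, None, None, None, None, None, 19]
Validate using subtree bounds (lo, hi): at each node, require lo < value < hi,
then recurse left with hi=value and right with lo=value.
Preorder trace (stopping at first violation):
  at node 38 with bounds (-inf, +inf): OK
  at node 20 with bounds (-inf, 38): OK
  at node 14 with bounds (-inf, 20): OK
  at node 12 with bounds (-inf, 14): OK
  at node 18 with bounds (14, 20): OK
  at node 19 with bounds (18, 20): OK
  at node 30 with bounds (20, 38): OK
  at node 34 with bounds (30, 38): OK
  at node 41 with bounds (38, +inf): OK
  at node 48 with bounds (41, +inf): OK
No violation found at any node.
Result: Valid BST


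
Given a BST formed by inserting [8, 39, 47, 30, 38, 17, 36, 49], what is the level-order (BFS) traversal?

Tree insertion order: [8, 39, 47, 30, 38, 17, 36, 49]
Tree (level-order array): [8, None, 39, 30, 47, 17, 38, None, 49, None, None, 36]
BFS from the root, enqueuing left then right child of each popped node:
  queue [8] -> pop 8, enqueue [39], visited so far: [8]
  queue [39] -> pop 39, enqueue [30, 47], visited so far: [8, 39]
  queue [30, 47] -> pop 30, enqueue [17, 38], visited so far: [8, 39, 30]
  queue [47, 17, 38] -> pop 47, enqueue [49], visited so far: [8, 39, 30, 47]
  queue [17, 38, 49] -> pop 17, enqueue [none], visited so far: [8, 39, 30, 47, 17]
  queue [38, 49] -> pop 38, enqueue [36], visited so far: [8, 39, 30, 47, 17, 38]
  queue [49, 36] -> pop 49, enqueue [none], visited so far: [8, 39, 30, 47, 17, 38, 49]
  queue [36] -> pop 36, enqueue [none], visited so far: [8, 39, 30, 47, 17, 38, 49, 36]
Result: [8, 39, 30, 47, 17, 38, 49, 36]


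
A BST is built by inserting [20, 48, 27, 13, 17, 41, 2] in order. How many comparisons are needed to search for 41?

Search path for 41: 20 -> 48 -> 27 -> 41
Found: True
Comparisons: 4


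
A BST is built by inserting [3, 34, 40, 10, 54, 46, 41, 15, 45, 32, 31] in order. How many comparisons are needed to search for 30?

Search path for 30: 3 -> 34 -> 10 -> 15 -> 32 -> 31
Found: False
Comparisons: 6


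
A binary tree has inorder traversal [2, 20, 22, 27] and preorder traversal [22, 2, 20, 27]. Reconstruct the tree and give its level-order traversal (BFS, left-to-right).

Inorder:  [2, 20, 22, 27]
Preorder: [22, 2, 20, 27]
Algorithm: preorder visits root first, so consume preorder in order;
for each root, split the current inorder slice at that value into
left-subtree inorder and right-subtree inorder, then recurse.
Recursive splits:
  root=22; inorder splits into left=[2, 20], right=[27]
  root=2; inorder splits into left=[], right=[20]
  root=20; inorder splits into left=[], right=[]
  root=27; inorder splits into left=[], right=[]
Reconstructed level-order: [22, 2, 27, 20]


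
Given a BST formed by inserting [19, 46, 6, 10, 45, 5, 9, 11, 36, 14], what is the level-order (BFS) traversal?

Tree insertion order: [19, 46, 6, 10, 45, 5, 9, 11, 36, 14]
Tree (level-order array): [19, 6, 46, 5, 10, 45, None, None, None, 9, 11, 36, None, None, None, None, 14]
BFS from the root, enqueuing left then right child of each popped node:
  queue [19] -> pop 19, enqueue [6, 46], visited so far: [19]
  queue [6, 46] -> pop 6, enqueue [5, 10], visited so far: [19, 6]
  queue [46, 5, 10] -> pop 46, enqueue [45], visited so far: [19, 6, 46]
  queue [5, 10, 45] -> pop 5, enqueue [none], visited so far: [19, 6, 46, 5]
  queue [10, 45] -> pop 10, enqueue [9, 11], visited so far: [19, 6, 46, 5, 10]
  queue [45, 9, 11] -> pop 45, enqueue [36], visited so far: [19, 6, 46, 5, 10, 45]
  queue [9, 11, 36] -> pop 9, enqueue [none], visited so far: [19, 6, 46, 5, 10, 45, 9]
  queue [11, 36] -> pop 11, enqueue [14], visited so far: [19, 6, 46, 5, 10, 45, 9, 11]
  queue [36, 14] -> pop 36, enqueue [none], visited so far: [19, 6, 46, 5, 10, 45, 9, 11, 36]
  queue [14] -> pop 14, enqueue [none], visited so far: [19, 6, 46, 5, 10, 45, 9, 11, 36, 14]
Result: [19, 6, 46, 5, 10, 45, 9, 11, 36, 14]


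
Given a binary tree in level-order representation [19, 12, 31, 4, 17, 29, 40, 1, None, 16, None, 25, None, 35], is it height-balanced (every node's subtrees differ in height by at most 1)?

Tree (level-order array): [19, 12, 31, 4, 17, 29, 40, 1, None, 16, None, 25, None, 35]
Definition: a tree is height-balanced if, at every node, |h(left) - h(right)| <= 1 (empty subtree has height -1).
Bottom-up per-node check:
  node 1: h_left=-1, h_right=-1, diff=0 [OK], height=0
  node 4: h_left=0, h_right=-1, diff=1 [OK], height=1
  node 16: h_left=-1, h_right=-1, diff=0 [OK], height=0
  node 17: h_left=0, h_right=-1, diff=1 [OK], height=1
  node 12: h_left=1, h_right=1, diff=0 [OK], height=2
  node 25: h_left=-1, h_right=-1, diff=0 [OK], height=0
  node 29: h_left=0, h_right=-1, diff=1 [OK], height=1
  node 35: h_left=-1, h_right=-1, diff=0 [OK], height=0
  node 40: h_left=0, h_right=-1, diff=1 [OK], height=1
  node 31: h_left=1, h_right=1, diff=0 [OK], height=2
  node 19: h_left=2, h_right=2, diff=0 [OK], height=3
All nodes satisfy the balance condition.
Result: Balanced


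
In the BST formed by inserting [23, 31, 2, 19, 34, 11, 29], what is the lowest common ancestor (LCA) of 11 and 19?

Tree insertion order: [23, 31, 2, 19, 34, 11, 29]
Tree (level-order array): [23, 2, 31, None, 19, 29, 34, 11]
In a BST, the LCA of p=11, q=19 is the first node v on the
root-to-leaf path with p <= v <= q (go left if both < v, right if both > v).
Walk from root:
  at 23: both 11 and 19 < 23, go left
  at 2: both 11 and 19 > 2, go right
  at 19: 11 <= 19 <= 19, this is the LCA
LCA = 19


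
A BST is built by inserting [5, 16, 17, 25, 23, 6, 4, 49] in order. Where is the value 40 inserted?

Starting tree (level order): [5, 4, 16, None, None, 6, 17, None, None, None, 25, 23, 49]
Insertion path: 5 -> 16 -> 17 -> 25 -> 49
Result: insert 40 as left child of 49
Final tree (level order): [5, 4, 16, None, None, 6, 17, None, None, None, 25, 23, 49, None, None, 40]


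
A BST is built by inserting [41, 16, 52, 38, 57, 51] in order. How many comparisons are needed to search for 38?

Search path for 38: 41 -> 16 -> 38
Found: True
Comparisons: 3


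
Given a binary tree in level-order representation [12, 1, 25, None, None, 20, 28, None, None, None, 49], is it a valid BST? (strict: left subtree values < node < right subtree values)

Level-order array: [12, 1, 25, None, None, 20, 28, None, None, None, 49]
Validate using subtree bounds (lo, hi): at each node, require lo < value < hi,
then recurse left with hi=value and right with lo=value.
Preorder trace (stopping at first violation):
  at node 12 with bounds (-inf, +inf): OK
  at node 1 with bounds (-inf, 12): OK
  at node 25 with bounds (12, +inf): OK
  at node 20 with bounds (12, 25): OK
  at node 28 with bounds (25, +inf): OK
  at node 49 with bounds (28, +inf): OK
No violation found at any node.
Result: Valid BST


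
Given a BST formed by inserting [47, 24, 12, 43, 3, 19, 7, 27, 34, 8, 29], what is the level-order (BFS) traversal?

Tree insertion order: [47, 24, 12, 43, 3, 19, 7, 27, 34, 8, 29]
Tree (level-order array): [47, 24, None, 12, 43, 3, 19, 27, None, None, 7, None, None, None, 34, None, 8, 29]
BFS from the root, enqueuing left then right child of each popped node:
  queue [47] -> pop 47, enqueue [24], visited so far: [47]
  queue [24] -> pop 24, enqueue [12, 43], visited so far: [47, 24]
  queue [12, 43] -> pop 12, enqueue [3, 19], visited so far: [47, 24, 12]
  queue [43, 3, 19] -> pop 43, enqueue [27], visited so far: [47, 24, 12, 43]
  queue [3, 19, 27] -> pop 3, enqueue [7], visited so far: [47, 24, 12, 43, 3]
  queue [19, 27, 7] -> pop 19, enqueue [none], visited so far: [47, 24, 12, 43, 3, 19]
  queue [27, 7] -> pop 27, enqueue [34], visited so far: [47, 24, 12, 43, 3, 19, 27]
  queue [7, 34] -> pop 7, enqueue [8], visited so far: [47, 24, 12, 43, 3, 19, 27, 7]
  queue [34, 8] -> pop 34, enqueue [29], visited so far: [47, 24, 12, 43, 3, 19, 27, 7, 34]
  queue [8, 29] -> pop 8, enqueue [none], visited so far: [47, 24, 12, 43, 3, 19, 27, 7, 34, 8]
  queue [29] -> pop 29, enqueue [none], visited so far: [47, 24, 12, 43, 3, 19, 27, 7, 34, 8, 29]
Result: [47, 24, 12, 43, 3, 19, 27, 7, 34, 8, 29]


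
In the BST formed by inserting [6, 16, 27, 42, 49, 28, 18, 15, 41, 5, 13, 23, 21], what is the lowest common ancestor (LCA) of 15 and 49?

Tree insertion order: [6, 16, 27, 42, 49, 28, 18, 15, 41, 5, 13, 23, 21]
Tree (level-order array): [6, 5, 16, None, None, 15, 27, 13, None, 18, 42, None, None, None, 23, 28, 49, 21, None, None, 41]
In a BST, the LCA of p=15, q=49 is the first node v on the
root-to-leaf path with p <= v <= q (go left if both < v, right if both > v).
Walk from root:
  at 6: both 15 and 49 > 6, go right
  at 16: 15 <= 16 <= 49, this is the LCA
LCA = 16


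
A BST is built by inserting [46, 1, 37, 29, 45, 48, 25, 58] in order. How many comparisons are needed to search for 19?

Search path for 19: 46 -> 1 -> 37 -> 29 -> 25
Found: False
Comparisons: 5


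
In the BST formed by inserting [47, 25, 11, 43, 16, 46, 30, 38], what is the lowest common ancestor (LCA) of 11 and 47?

Tree insertion order: [47, 25, 11, 43, 16, 46, 30, 38]
Tree (level-order array): [47, 25, None, 11, 43, None, 16, 30, 46, None, None, None, 38]
In a BST, the LCA of p=11, q=47 is the first node v on the
root-to-leaf path with p <= v <= q (go left if both < v, right if both > v).
Walk from root:
  at 47: 11 <= 47 <= 47, this is the LCA
LCA = 47


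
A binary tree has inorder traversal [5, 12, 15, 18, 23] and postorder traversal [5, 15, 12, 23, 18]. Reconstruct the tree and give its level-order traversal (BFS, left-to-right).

Inorder:   [5, 12, 15, 18, 23]
Postorder: [5, 15, 12, 23, 18]
Algorithm: postorder visits root last, so walk postorder right-to-left;
each value is the root of the current inorder slice — split it at that
value, recurse on the right subtree first, then the left.
Recursive splits:
  root=18; inorder splits into left=[5, 12, 15], right=[23]
  root=23; inorder splits into left=[], right=[]
  root=12; inorder splits into left=[5], right=[15]
  root=15; inorder splits into left=[], right=[]
  root=5; inorder splits into left=[], right=[]
Reconstructed level-order: [18, 12, 23, 5, 15]


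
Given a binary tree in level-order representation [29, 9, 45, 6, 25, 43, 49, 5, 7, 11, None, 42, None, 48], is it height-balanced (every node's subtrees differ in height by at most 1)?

Tree (level-order array): [29, 9, 45, 6, 25, 43, 49, 5, 7, 11, None, 42, None, 48]
Definition: a tree is height-balanced if, at every node, |h(left) - h(right)| <= 1 (empty subtree has height -1).
Bottom-up per-node check:
  node 5: h_left=-1, h_right=-1, diff=0 [OK], height=0
  node 7: h_left=-1, h_right=-1, diff=0 [OK], height=0
  node 6: h_left=0, h_right=0, diff=0 [OK], height=1
  node 11: h_left=-1, h_right=-1, diff=0 [OK], height=0
  node 25: h_left=0, h_right=-1, diff=1 [OK], height=1
  node 9: h_left=1, h_right=1, diff=0 [OK], height=2
  node 42: h_left=-1, h_right=-1, diff=0 [OK], height=0
  node 43: h_left=0, h_right=-1, diff=1 [OK], height=1
  node 48: h_left=-1, h_right=-1, diff=0 [OK], height=0
  node 49: h_left=0, h_right=-1, diff=1 [OK], height=1
  node 45: h_left=1, h_right=1, diff=0 [OK], height=2
  node 29: h_left=2, h_right=2, diff=0 [OK], height=3
All nodes satisfy the balance condition.
Result: Balanced


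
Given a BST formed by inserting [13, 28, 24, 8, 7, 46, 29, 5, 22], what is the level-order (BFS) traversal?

Tree insertion order: [13, 28, 24, 8, 7, 46, 29, 5, 22]
Tree (level-order array): [13, 8, 28, 7, None, 24, 46, 5, None, 22, None, 29]
BFS from the root, enqueuing left then right child of each popped node:
  queue [13] -> pop 13, enqueue [8, 28], visited so far: [13]
  queue [8, 28] -> pop 8, enqueue [7], visited so far: [13, 8]
  queue [28, 7] -> pop 28, enqueue [24, 46], visited so far: [13, 8, 28]
  queue [7, 24, 46] -> pop 7, enqueue [5], visited so far: [13, 8, 28, 7]
  queue [24, 46, 5] -> pop 24, enqueue [22], visited so far: [13, 8, 28, 7, 24]
  queue [46, 5, 22] -> pop 46, enqueue [29], visited so far: [13, 8, 28, 7, 24, 46]
  queue [5, 22, 29] -> pop 5, enqueue [none], visited so far: [13, 8, 28, 7, 24, 46, 5]
  queue [22, 29] -> pop 22, enqueue [none], visited so far: [13, 8, 28, 7, 24, 46, 5, 22]
  queue [29] -> pop 29, enqueue [none], visited so far: [13, 8, 28, 7, 24, 46, 5, 22, 29]
Result: [13, 8, 28, 7, 24, 46, 5, 22, 29]


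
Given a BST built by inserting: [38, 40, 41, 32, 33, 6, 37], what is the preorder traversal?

Tree insertion order: [38, 40, 41, 32, 33, 6, 37]
Tree (level-order array): [38, 32, 40, 6, 33, None, 41, None, None, None, 37]
Preorder traversal: [38, 32, 6, 33, 37, 40, 41]


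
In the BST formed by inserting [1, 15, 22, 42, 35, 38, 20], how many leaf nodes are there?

Tree built from: [1, 15, 22, 42, 35, 38, 20]
Tree (level-order array): [1, None, 15, None, 22, 20, 42, None, None, 35, None, None, 38]
Rule: A leaf has 0 children.
Per-node child counts:
  node 1: 1 child(ren)
  node 15: 1 child(ren)
  node 22: 2 child(ren)
  node 20: 0 child(ren)
  node 42: 1 child(ren)
  node 35: 1 child(ren)
  node 38: 0 child(ren)
Matching nodes: [20, 38]
Count of leaf nodes: 2


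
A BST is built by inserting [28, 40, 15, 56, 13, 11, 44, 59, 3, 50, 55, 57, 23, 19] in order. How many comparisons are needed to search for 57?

Search path for 57: 28 -> 40 -> 56 -> 59 -> 57
Found: True
Comparisons: 5


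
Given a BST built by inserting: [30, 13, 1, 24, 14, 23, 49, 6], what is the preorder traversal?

Tree insertion order: [30, 13, 1, 24, 14, 23, 49, 6]
Tree (level-order array): [30, 13, 49, 1, 24, None, None, None, 6, 14, None, None, None, None, 23]
Preorder traversal: [30, 13, 1, 6, 24, 14, 23, 49]


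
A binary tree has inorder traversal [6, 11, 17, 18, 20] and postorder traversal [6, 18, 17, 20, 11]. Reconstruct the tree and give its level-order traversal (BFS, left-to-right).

Inorder:   [6, 11, 17, 18, 20]
Postorder: [6, 18, 17, 20, 11]
Algorithm: postorder visits root last, so walk postorder right-to-left;
each value is the root of the current inorder slice — split it at that
value, recurse on the right subtree first, then the left.
Recursive splits:
  root=11; inorder splits into left=[6], right=[17, 18, 20]
  root=20; inorder splits into left=[17, 18], right=[]
  root=17; inorder splits into left=[], right=[18]
  root=18; inorder splits into left=[], right=[]
  root=6; inorder splits into left=[], right=[]
Reconstructed level-order: [11, 6, 20, 17, 18]


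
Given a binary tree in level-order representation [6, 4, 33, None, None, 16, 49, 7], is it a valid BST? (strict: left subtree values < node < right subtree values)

Level-order array: [6, 4, 33, None, None, 16, 49, 7]
Validate using subtree bounds (lo, hi): at each node, require lo < value < hi,
then recurse left with hi=value and right with lo=value.
Preorder trace (stopping at first violation):
  at node 6 with bounds (-inf, +inf): OK
  at node 4 with bounds (-inf, 6): OK
  at node 33 with bounds (6, +inf): OK
  at node 16 with bounds (6, 33): OK
  at node 7 with bounds (6, 16): OK
  at node 49 with bounds (33, +inf): OK
No violation found at any node.
Result: Valid BST


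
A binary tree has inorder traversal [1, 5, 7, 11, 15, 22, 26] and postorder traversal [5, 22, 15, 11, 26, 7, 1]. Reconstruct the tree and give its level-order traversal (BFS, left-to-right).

Inorder:   [1, 5, 7, 11, 15, 22, 26]
Postorder: [5, 22, 15, 11, 26, 7, 1]
Algorithm: postorder visits root last, so walk postorder right-to-left;
each value is the root of the current inorder slice — split it at that
value, recurse on the right subtree first, then the left.
Recursive splits:
  root=1; inorder splits into left=[], right=[5, 7, 11, 15, 22, 26]
  root=7; inorder splits into left=[5], right=[11, 15, 22, 26]
  root=26; inorder splits into left=[11, 15, 22], right=[]
  root=11; inorder splits into left=[], right=[15, 22]
  root=15; inorder splits into left=[], right=[22]
  root=22; inorder splits into left=[], right=[]
  root=5; inorder splits into left=[], right=[]
Reconstructed level-order: [1, 7, 5, 26, 11, 15, 22]


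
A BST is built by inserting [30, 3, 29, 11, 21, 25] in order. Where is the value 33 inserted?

Starting tree (level order): [30, 3, None, None, 29, 11, None, None, 21, None, 25]
Insertion path: 30
Result: insert 33 as right child of 30
Final tree (level order): [30, 3, 33, None, 29, None, None, 11, None, None, 21, None, 25]


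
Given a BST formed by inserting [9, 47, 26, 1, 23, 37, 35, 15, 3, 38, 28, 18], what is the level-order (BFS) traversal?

Tree insertion order: [9, 47, 26, 1, 23, 37, 35, 15, 3, 38, 28, 18]
Tree (level-order array): [9, 1, 47, None, 3, 26, None, None, None, 23, 37, 15, None, 35, 38, None, 18, 28]
BFS from the root, enqueuing left then right child of each popped node:
  queue [9] -> pop 9, enqueue [1, 47], visited so far: [9]
  queue [1, 47] -> pop 1, enqueue [3], visited so far: [9, 1]
  queue [47, 3] -> pop 47, enqueue [26], visited so far: [9, 1, 47]
  queue [3, 26] -> pop 3, enqueue [none], visited so far: [9, 1, 47, 3]
  queue [26] -> pop 26, enqueue [23, 37], visited so far: [9, 1, 47, 3, 26]
  queue [23, 37] -> pop 23, enqueue [15], visited so far: [9, 1, 47, 3, 26, 23]
  queue [37, 15] -> pop 37, enqueue [35, 38], visited so far: [9, 1, 47, 3, 26, 23, 37]
  queue [15, 35, 38] -> pop 15, enqueue [18], visited so far: [9, 1, 47, 3, 26, 23, 37, 15]
  queue [35, 38, 18] -> pop 35, enqueue [28], visited so far: [9, 1, 47, 3, 26, 23, 37, 15, 35]
  queue [38, 18, 28] -> pop 38, enqueue [none], visited so far: [9, 1, 47, 3, 26, 23, 37, 15, 35, 38]
  queue [18, 28] -> pop 18, enqueue [none], visited so far: [9, 1, 47, 3, 26, 23, 37, 15, 35, 38, 18]
  queue [28] -> pop 28, enqueue [none], visited so far: [9, 1, 47, 3, 26, 23, 37, 15, 35, 38, 18, 28]
Result: [9, 1, 47, 3, 26, 23, 37, 15, 35, 38, 18, 28]


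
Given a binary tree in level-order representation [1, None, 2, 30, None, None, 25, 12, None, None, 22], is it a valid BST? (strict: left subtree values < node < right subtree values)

Level-order array: [1, None, 2, 30, None, None, 25, 12, None, None, 22]
Validate using subtree bounds (lo, hi): at each node, require lo < value < hi,
then recurse left with hi=value and right with lo=value.
Preorder trace (stopping at first violation):
  at node 1 with bounds (-inf, +inf): OK
  at node 2 with bounds (1, +inf): OK
  at node 30 with bounds (1, 2): VIOLATION
Node 30 violates its bound: not (1 < 30 < 2).
Result: Not a valid BST


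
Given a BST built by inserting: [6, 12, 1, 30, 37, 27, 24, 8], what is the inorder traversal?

Tree insertion order: [6, 12, 1, 30, 37, 27, 24, 8]
Tree (level-order array): [6, 1, 12, None, None, 8, 30, None, None, 27, 37, 24]
Inorder traversal: [1, 6, 8, 12, 24, 27, 30, 37]


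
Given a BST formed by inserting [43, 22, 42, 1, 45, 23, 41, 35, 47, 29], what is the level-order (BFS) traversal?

Tree insertion order: [43, 22, 42, 1, 45, 23, 41, 35, 47, 29]
Tree (level-order array): [43, 22, 45, 1, 42, None, 47, None, None, 23, None, None, None, None, 41, 35, None, 29]
BFS from the root, enqueuing left then right child of each popped node:
  queue [43] -> pop 43, enqueue [22, 45], visited so far: [43]
  queue [22, 45] -> pop 22, enqueue [1, 42], visited so far: [43, 22]
  queue [45, 1, 42] -> pop 45, enqueue [47], visited so far: [43, 22, 45]
  queue [1, 42, 47] -> pop 1, enqueue [none], visited so far: [43, 22, 45, 1]
  queue [42, 47] -> pop 42, enqueue [23], visited so far: [43, 22, 45, 1, 42]
  queue [47, 23] -> pop 47, enqueue [none], visited so far: [43, 22, 45, 1, 42, 47]
  queue [23] -> pop 23, enqueue [41], visited so far: [43, 22, 45, 1, 42, 47, 23]
  queue [41] -> pop 41, enqueue [35], visited so far: [43, 22, 45, 1, 42, 47, 23, 41]
  queue [35] -> pop 35, enqueue [29], visited so far: [43, 22, 45, 1, 42, 47, 23, 41, 35]
  queue [29] -> pop 29, enqueue [none], visited so far: [43, 22, 45, 1, 42, 47, 23, 41, 35, 29]
Result: [43, 22, 45, 1, 42, 47, 23, 41, 35, 29]


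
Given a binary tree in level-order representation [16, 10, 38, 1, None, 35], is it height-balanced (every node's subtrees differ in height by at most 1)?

Tree (level-order array): [16, 10, 38, 1, None, 35]
Definition: a tree is height-balanced if, at every node, |h(left) - h(right)| <= 1 (empty subtree has height -1).
Bottom-up per-node check:
  node 1: h_left=-1, h_right=-1, diff=0 [OK], height=0
  node 10: h_left=0, h_right=-1, diff=1 [OK], height=1
  node 35: h_left=-1, h_right=-1, diff=0 [OK], height=0
  node 38: h_left=0, h_right=-1, diff=1 [OK], height=1
  node 16: h_left=1, h_right=1, diff=0 [OK], height=2
All nodes satisfy the balance condition.
Result: Balanced


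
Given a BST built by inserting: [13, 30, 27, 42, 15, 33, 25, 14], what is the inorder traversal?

Tree insertion order: [13, 30, 27, 42, 15, 33, 25, 14]
Tree (level-order array): [13, None, 30, 27, 42, 15, None, 33, None, 14, 25]
Inorder traversal: [13, 14, 15, 25, 27, 30, 33, 42]


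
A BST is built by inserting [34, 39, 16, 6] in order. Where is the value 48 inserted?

Starting tree (level order): [34, 16, 39, 6]
Insertion path: 34 -> 39
Result: insert 48 as right child of 39
Final tree (level order): [34, 16, 39, 6, None, None, 48]


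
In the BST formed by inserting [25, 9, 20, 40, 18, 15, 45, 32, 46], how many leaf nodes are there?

Tree built from: [25, 9, 20, 40, 18, 15, 45, 32, 46]
Tree (level-order array): [25, 9, 40, None, 20, 32, 45, 18, None, None, None, None, 46, 15]
Rule: A leaf has 0 children.
Per-node child counts:
  node 25: 2 child(ren)
  node 9: 1 child(ren)
  node 20: 1 child(ren)
  node 18: 1 child(ren)
  node 15: 0 child(ren)
  node 40: 2 child(ren)
  node 32: 0 child(ren)
  node 45: 1 child(ren)
  node 46: 0 child(ren)
Matching nodes: [15, 32, 46]
Count of leaf nodes: 3


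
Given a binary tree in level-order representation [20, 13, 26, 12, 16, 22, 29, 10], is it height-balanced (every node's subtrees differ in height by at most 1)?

Tree (level-order array): [20, 13, 26, 12, 16, 22, 29, 10]
Definition: a tree is height-balanced if, at every node, |h(left) - h(right)| <= 1 (empty subtree has height -1).
Bottom-up per-node check:
  node 10: h_left=-1, h_right=-1, diff=0 [OK], height=0
  node 12: h_left=0, h_right=-1, diff=1 [OK], height=1
  node 16: h_left=-1, h_right=-1, diff=0 [OK], height=0
  node 13: h_left=1, h_right=0, diff=1 [OK], height=2
  node 22: h_left=-1, h_right=-1, diff=0 [OK], height=0
  node 29: h_left=-1, h_right=-1, diff=0 [OK], height=0
  node 26: h_left=0, h_right=0, diff=0 [OK], height=1
  node 20: h_left=2, h_right=1, diff=1 [OK], height=3
All nodes satisfy the balance condition.
Result: Balanced


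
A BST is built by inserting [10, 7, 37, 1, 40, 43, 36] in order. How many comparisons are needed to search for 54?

Search path for 54: 10 -> 37 -> 40 -> 43
Found: False
Comparisons: 4


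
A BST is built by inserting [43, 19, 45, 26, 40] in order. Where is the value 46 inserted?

Starting tree (level order): [43, 19, 45, None, 26, None, None, None, 40]
Insertion path: 43 -> 45
Result: insert 46 as right child of 45
Final tree (level order): [43, 19, 45, None, 26, None, 46, None, 40]


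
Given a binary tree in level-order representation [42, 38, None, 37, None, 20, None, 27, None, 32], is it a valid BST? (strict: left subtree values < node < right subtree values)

Level-order array: [42, 38, None, 37, None, 20, None, 27, None, 32]
Validate using subtree bounds (lo, hi): at each node, require lo < value < hi,
then recurse left with hi=value and right with lo=value.
Preorder trace (stopping at first violation):
  at node 42 with bounds (-inf, +inf): OK
  at node 38 with bounds (-inf, 42): OK
  at node 37 with bounds (-inf, 38): OK
  at node 20 with bounds (-inf, 37): OK
  at node 27 with bounds (-inf, 20): VIOLATION
Node 27 violates its bound: not (-inf < 27 < 20).
Result: Not a valid BST


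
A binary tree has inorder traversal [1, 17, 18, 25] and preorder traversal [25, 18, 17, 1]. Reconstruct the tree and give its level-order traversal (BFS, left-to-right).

Inorder:  [1, 17, 18, 25]
Preorder: [25, 18, 17, 1]
Algorithm: preorder visits root first, so consume preorder in order;
for each root, split the current inorder slice at that value into
left-subtree inorder and right-subtree inorder, then recurse.
Recursive splits:
  root=25; inorder splits into left=[1, 17, 18], right=[]
  root=18; inorder splits into left=[1, 17], right=[]
  root=17; inorder splits into left=[1], right=[]
  root=1; inorder splits into left=[], right=[]
Reconstructed level-order: [25, 18, 17, 1]


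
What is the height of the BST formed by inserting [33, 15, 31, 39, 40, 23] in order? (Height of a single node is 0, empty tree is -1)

Insertion order: [33, 15, 31, 39, 40, 23]
Tree (level-order array): [33, 15, 39, None, 31, None, 40, 23]
Compute height bottom-up (empty subtree = -1):
  height(23) = 1 + max(-1, -1) = 0
  height(31) = 1 + max(0, -1) = 1
  height(15) = 1 + max(-1, 1) = 2
  height(40) = 1 + max(-1, -1) = 0
  height(39) = 1 + max(-1, 0) = 1
  height(33) = 1 + max(2, 1) = 3
Height = 3


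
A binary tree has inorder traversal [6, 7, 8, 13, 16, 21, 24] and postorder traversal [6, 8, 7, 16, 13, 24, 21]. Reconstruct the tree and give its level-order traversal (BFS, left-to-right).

Inorder:   [6, 7, 8, 13, 16, 21, 24]
Postorder: [6, 8, 7, 16, 13, 24, 21]
Algorithm: postorder visits root last, so walk postorder right-to-left;
each value is the root of the current inorder slice — split it at that
value, recurse on the right subtree first, then the left.
Recursive splits:
  root=21; inorder splits into left=[6, 7, 8, 13, 16], right=[24]
  root=24; inorder splits into left=[], right=[]
  root=13; inorder splits into left=[6, 7, 8], right=[16]
  root=16; inorder splits into left=[], right=[]
  root=7; inorder splits into left=[6], right=[8]
  root=8; inorder splits into left=[], right=[]
  root=6; inorder splits into left=[], right=[]
Reconstructed level-order: [21, 13, 24, 7, 16, 6, 8]


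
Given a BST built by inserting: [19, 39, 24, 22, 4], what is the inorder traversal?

Tree insertion order: [19, 39, 24, 22, 4]
Tree (level-order array): [19, 4, 39, None, None, 24, None, 22]
Inorder traversal: [4, 19, 22, 24, 39]


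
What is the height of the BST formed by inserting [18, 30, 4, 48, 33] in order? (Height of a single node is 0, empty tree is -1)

Insertion order: [18, 30, 4, 48, 33]
Tree (level-order array): [18, 4, 30, None, None, None, 48, 33]
Compute height bottom-up (empty subtree = -1):
  height(4) = 1 + max(-1, -1) = 0
  height(33) = 1 + max(-1, -1) = 0
  height(48) = 1 + max(0, -1) = 1
  height(30) = 1 + max(-1, 1) = 2
  height(18) = 1 + max(0, 2) = 3
Height = 3


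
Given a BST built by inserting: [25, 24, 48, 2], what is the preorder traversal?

Tree insertion order: [25, 24, 48, 2]
Tree (level-order array): [25, 24, 48, 2]
Preorder traversal: [25, 24, 2, 48]


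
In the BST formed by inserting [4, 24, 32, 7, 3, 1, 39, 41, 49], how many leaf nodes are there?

Tree built from: [4, 24, 32, 7, 3, 1, 39, 41, 49]
Tree (level-order array): [4, 3, 24, 1, None, 7, 32, None, None, None, None, None, 39, None, 41, None, 49]
Rule: A leaf has 0 children.
Per-node child counts:
  node 4: 2 child(ren)
  node 3: 1 child(ren)
  node 1: 0 child(ren)
  node 24: 2 child(ren)
  node 7: 0 child(ren)
  node 32: 1 child(ren)
  node 39: 1 child(ren)
  node 41: 1 child(ren)
  node 49: 0 child(ren)
Matching nodes: [1, 7, 49]
Count of leaf nodes: 3


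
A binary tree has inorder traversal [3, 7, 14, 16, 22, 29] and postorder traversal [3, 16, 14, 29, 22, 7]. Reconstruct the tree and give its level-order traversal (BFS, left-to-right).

Inorder:   [3, 7, 14, 16, 22, 29]
Postorder: [3, 16, 14, 29, 22, 7]
Algorithm: postorder visits root last, so walk postorder right-to-left;
each value is the root of the current inorder slice — split it at that
value, recurse on the right subtree first, then the left.
Recursive splits:
  root=7; inorder splits into left=[3], right=[14, 16, 22, 29]
  root=22; inorder splits into left=[14, 16], right=[29]
  root=29; inorder splits into left=[], right=[]
  root=14; inorder splits into left=[], right=[16]
  root=16; inorder splits into left=[], right=[]
  root=3; inorder splits into left=[], right=[]
Reconstructed level-order: [7, 3, 22, 14, 29, 16]


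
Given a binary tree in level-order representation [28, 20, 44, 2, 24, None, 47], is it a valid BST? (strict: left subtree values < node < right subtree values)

Level-order array: [28, 20, 44, 2, 24, None, 47]
Validate using subtree bounds (lo, hi): at each node, require lo < value < hi,
then recurse left with hi=value and right with lo=value.
Preorder trace (stopping at first violation):
  at node 28 with bounds (-inf, +inf): OK
  at node 20 with bounds (-inf, 28): OK
  at node 2 with bounds (-inf, 20): OK
  at node 24 with bounds (20, 28): OK
  at node 44 with bounds (28, +inf): OK
  at node 47 with bounds (44, +inf): OK
No violation found at any node.
Result: Valid BST


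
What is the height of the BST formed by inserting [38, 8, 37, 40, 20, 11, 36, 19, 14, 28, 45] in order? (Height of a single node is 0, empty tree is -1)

Insertion order: [38, 8, 37, 40, 20, 11, 36, 19, 14, 28, 45]
Tree (level-order array): [38, 8, 40, None, 37, None, 45, 20, None, None, None, 11, 36, None, 19, 28, None, 14]
Compute height bottom-up (empty subtree = -1):
  height(14) = 1 + max(-1, -1) = 0
  height(19) = 1 + max(0, -1) = 1
  height(11) = 1 + max(-1, 1) = 2
  height(28) = 1 + max(-1, -1) = 0
  height(36) = 1 + max(0, -1) = 1
  height(20) = 1 + max(2, 1) = 3
  height(37) = 1 + max(3, -1) = 4
  height(8) = 1 + max(-1, 4) = 5
  height(45) = 1 + max(-1, -1) = 0
  height(40) = 1 + max(-1, 0) = 1
  height(38) = 1 + max(5, 1) = 6
Height = 6


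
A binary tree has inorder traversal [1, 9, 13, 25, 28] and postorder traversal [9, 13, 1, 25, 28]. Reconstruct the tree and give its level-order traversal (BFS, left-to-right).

Inorder:   [1, 9, 13, 25, 28]
Postorder: [9, 13, 1, 25, 28]
Algorithm: postorder visits root last, so walk postorder right-to-left;
each value is the root of the current inorder slice — split it at that
value, recurse on the right subtree first, then the left.
Recursive splits:
  root=28; inorder splits into left=[1, 9, 13, 25], right=[]
  root=25; inorder splits into left=[1, 9, 13], right=[]
  root=1; inorder splits into left=[], right=[9, 13]
  root=13; inorder splits into left=[9], right=[]
  root=9; inorder splits into left=[], right=[]
Reconstructed level-order: [28, 25, 1, 13, 9]


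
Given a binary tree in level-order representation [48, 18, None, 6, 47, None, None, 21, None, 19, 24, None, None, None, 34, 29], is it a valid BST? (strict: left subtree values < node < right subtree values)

Level-order array: [48, 18, None, 6, 47, None, None, 21, None, 19, 24, None, None, None, 34, 29]
Validate using subtree bounds (lo, hi): at each node, require lo < value < hi,
then recurse left with hi=value and right with lo=value.
Preorder trace (stopping at first violation):
  at node 48 with bounds (-inf, +inf): OK
  at node 18 with bounds (-inf, 48): OK
  at node 6 with bounds (-inf, 18): OK
  at node 47 with bounds (18, 48): OK
  at node 21 with bounds (18, 47): OK
  at node 19 with bounds (18, 21): OK
  at node 24 with bounds (21, 47): OK
  at node 34 with bounds (24, 47): OK
  at node 29 with bounds (24, 34): OK
No violation found at any node.
Result: Valid BST


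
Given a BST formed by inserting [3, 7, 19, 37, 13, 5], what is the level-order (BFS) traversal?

Tree insertion order: [3, 7, 19, 37, 13, 5]
Tree (level-order array): [3, None, 7, 5, 19, None, None, 13, 37]
BFS from the root, enqueuing left then right child of each popped node:
  queue [3] -> pop 3, enqueue [7], visited so far: [3]
  queue [7] -> pop 7, enqueue [5, 19], visited so far: [3, 7]
  queue [5, 19] -> pop 5, enqueue [none], visited so far: [3, 7, 5]
  queue [19] -> pop 19, enqueue [13, 37], visited so far: [3, 7, 5, 19]
  queue [13, 37] -> pop 13, enqueue [none], visited so far: [3, 7, 5, 19, 13]
  queue [37] -> pop 37, enqueue [none], visited so far: [3, 7, 5, 19, 13, 37]
Result: [3, 7, 5, 19, 13, 37]


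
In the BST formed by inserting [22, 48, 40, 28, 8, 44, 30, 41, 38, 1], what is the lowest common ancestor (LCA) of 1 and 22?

Tree insertion order: [22, 48, 40, 28, 8, 44, 30, 41, 38, 1]
Tree (level-order array): [22, 8, 48, 1, None, 40, None, None, None, 28, 44, None, 30, 41, None, None, 38]
In a BST, the LCA of p=1, q=22 is the first node v on the
root-to-leaf path with p <= v <= q (go left if both < v, right if both > v).
Walk from root:
  at 22: 1 <= 22 <= 22, this is the LCA
LCA = 22


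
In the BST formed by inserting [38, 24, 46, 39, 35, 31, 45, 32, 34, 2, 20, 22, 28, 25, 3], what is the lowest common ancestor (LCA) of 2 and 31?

Tree insertion order: [38, 24, 46, 39, 35, 31, 45, 32, 34, 2, 20, 22, 28, 25, 3]
Tree (level-order array): [38, 24, 46, 2, 35, 39, None, None, 20, 31, None, None, 45, 3, 22, 28, 32, None, None, None, None, None, None, 25, None, None, 34]
In a BST, the LCA of p=2, q=31 is the first node v on the
root-to-leaf path with p <= v <= q (go left if both < v, right if both > v).
Walk from root:
  at 38: both 2 and 31 < 38, go left
  at 24: 2 <= 24 <= 31, this is the LCA
LCA = 24


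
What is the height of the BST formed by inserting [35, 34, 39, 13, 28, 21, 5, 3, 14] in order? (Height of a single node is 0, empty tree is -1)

Insertion order: [35, 34, 39, 13, 28, 21, 5, 3, 14]
Tree (level-order array): [35, 34, 39, 13, None, None, None, 5, 28, 3, None, 21, None, None, None, 14]
Compute height bottom-up (empty subtree = -1):
  height(3) = 1 + max(-1, -1) = 0
  height(5) = 1 + max(0, -1) = 1
  height(14) = 1 + max(-1, -1) = 0
  height(21) = 1 + max(0, -1) = 1
  height(28) = 1 + max(1, -1) = 2
  height(13) = 1 + max(1, 2) = 3
  height(34) = 1 + max(3, -1) = 4
  height(39) = 1 + max(-1, -1) = 0
  height(35) = 1 + max(4, 0) = 5
Height = 5


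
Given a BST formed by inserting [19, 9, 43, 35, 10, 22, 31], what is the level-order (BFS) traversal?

Tree insertion order: [19, 9, 43, 35, 10, 22, 31]
Tree (level-order array): [19, 9, 43, None, 10, 35, None, None, None, 22, None, None, 31]
BFS from the root, enqueuing left then right child of each popped node:
  queue [19] -> pop 19, enqueue [9, 43], visited so far: [19]
  queue [9, 43] -> pop 9, enqueue [10], visited so far: [19, 9]
  queue [43, 10] -> pop 43, enqueue [35], visited so far: [19, 9, 43]
  queue [10, 35] -> pop 10, enqueue [none], visited so far: [19, 9, 43, 10]
  queue [35] -> pop 35, enqueue [22], visited so far: [19, 9, 43, 10, 35]
  queue [22] -> pop 22, enqueue [31], visited so far: [19, 9, 43, 10, 35, 22]
  queue [31] -> pop 31, enqueue [none], visited so far: [19, 9, 43, 10, 35, 22, 31]
Result: [19, 9, 43, 10, 35, 22, 31]


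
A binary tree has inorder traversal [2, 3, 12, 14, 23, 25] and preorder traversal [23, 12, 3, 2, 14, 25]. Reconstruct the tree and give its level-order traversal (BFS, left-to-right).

Inorder:  [2, 3, 12, 14, 23, 25]
Preorder: [23, 12, 3, 2, 14, 25]
Algorithm: preorder visits root first, so consume preorder in order;
for each root, split the current inorder slice at that value into
left-subtree inorder and right-subtree inorder, then recurse.
Recursive splits:
  root=23; inorder splits into left=[2, 3, 12, 14], right=[25]
  root=12; inorder splits into left=[2, 3], right=[14]
  root=3; inorder splits into left=[2], right=[]
  root=2; inorder splits into left=[], right=[]
  root=14; inorder splits into left=[], right=[]
  root=25; inorder splits into left=[], right=[]
Reconstructed level-order: [23, 12, 25, 3, 14, 2]


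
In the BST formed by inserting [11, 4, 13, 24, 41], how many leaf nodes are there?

Tree built from: [11, 4, 13, 24, 41]
Tree (level-order array): [11, 4, 13, None, None, None, 24, None, 41]
Rule: A leaf has 0 children.
Per-node child counts:
  node 11: 2 child(ren)
  node 4: 0 child(ren)
  node 13: 1 child(ren)
  node 24: 1 child(ren)
  node 41: 0 child(ren)
Matching nodes: [4, 41]
Count of leaf nodes: 2


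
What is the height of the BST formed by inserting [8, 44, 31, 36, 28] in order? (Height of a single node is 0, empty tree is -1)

Insertion order: [8, 44, 31, 36, 28]
Tree (level-order array): [8, None, 44, 31, None, 28, 36]
Compute height bottom-up (empty subtree = -1):
  height(28) = 1 + max(-1, -1) = 0
  height(36) = 1 + max(-1, -1) = 0
  height(31) = 1 + max(0, 0) = 1
  height(44) = 1 + max(1, -1) = 2
  height(8) = 1 + max(-1, 2) = 3
Height = 3


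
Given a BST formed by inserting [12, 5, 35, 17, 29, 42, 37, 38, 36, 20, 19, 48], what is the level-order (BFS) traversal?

Tree insertion order: [12, 5, 35, 17, 29, 42, 37, 38, 36, 20, 19, 48]
Tree (level-order array): [12, 5, 35, None, None, 17, 42, None, 29, 37, 48, 20, None, 36, 38, None, None, 19]
BFS from the root, enqueuing left then right child of each popped node:
  queue [12] -> pop 12, enqueue [5, 35], visited so far: [12]
  queue [5, 35] -> pop 5, enqueue [none], visited so far: [12, 5]
  queue [35] -> pop 35, enqueue [17, 42], visited so far: [12, 5, 35]
  queue [17, 42] -> pop 17, enqueue [29], visited so far: [12, 5, 35, 17]
  queue [42, 29] -> pop 42, enqueue [37, 48], visited so far: [12, 5, 35, 17, 42]
  queue [29, 37, 48] -> pop 29, enqueue [20], visited so far: [12, 5, 35, 17, 42, 29]
  queue [37, 48, 20] -> pop 37, enqueue [36, 38], visited so far: [12, 5, 35, 17, 42, 29, 37]
  queue [48, 20, 36, 38] -> pop 48, enqueue [none], visited so far: [12, 5, 35, 17, 42, 29, 37, 48]
  queue [20, 36, 38] -> pop 20, enqueue [19], visited so far: [12, 5, 35, 17, 42, 29, 37, 48, 20]
  queue [36, 38, 19] -> pop 36, enqueue [none], visited so far: [12, 5, 35, 17, 42, 29, 37, 48, 20, 36]
  queue [38, 19] -> pop 38, enqueue [none], visited so far: [12, 5, 35, 17, 42, 29, 37, 48, 20, 36, 38]
  queue [19] -> pop 19, enqueue [none], visited so far: [12, 5, 35, 17, 42, 29, 37, 48, 20, 36, 38, 19]
Result: [12, 5, 35, 17, 42, 29, 37, 48, 20, 36, 38, 19]


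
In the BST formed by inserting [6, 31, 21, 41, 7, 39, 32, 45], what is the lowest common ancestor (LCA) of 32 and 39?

Tree insertion order: [6, 31, 21, 41, 7, 39, 32, 45]
Tree (level-order array): [6, None, 31, 21, 41, 7, None, 39, 45, None, None, 32]
In a BST, the LCA of p=32, q=39 is the first node v on the
root-to-leaf path with p <= v <= q (go left if both < v, right if both > v).
Walk from root:
  at 6: both 32 and 39 > 6, go right
  at 31: both 32 and 39 > 31, go right
  at 41: both 32 and 39 < 41, go left
  at 39: 32 <= 39 <= 39, this is the LCA
LCA = 39
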